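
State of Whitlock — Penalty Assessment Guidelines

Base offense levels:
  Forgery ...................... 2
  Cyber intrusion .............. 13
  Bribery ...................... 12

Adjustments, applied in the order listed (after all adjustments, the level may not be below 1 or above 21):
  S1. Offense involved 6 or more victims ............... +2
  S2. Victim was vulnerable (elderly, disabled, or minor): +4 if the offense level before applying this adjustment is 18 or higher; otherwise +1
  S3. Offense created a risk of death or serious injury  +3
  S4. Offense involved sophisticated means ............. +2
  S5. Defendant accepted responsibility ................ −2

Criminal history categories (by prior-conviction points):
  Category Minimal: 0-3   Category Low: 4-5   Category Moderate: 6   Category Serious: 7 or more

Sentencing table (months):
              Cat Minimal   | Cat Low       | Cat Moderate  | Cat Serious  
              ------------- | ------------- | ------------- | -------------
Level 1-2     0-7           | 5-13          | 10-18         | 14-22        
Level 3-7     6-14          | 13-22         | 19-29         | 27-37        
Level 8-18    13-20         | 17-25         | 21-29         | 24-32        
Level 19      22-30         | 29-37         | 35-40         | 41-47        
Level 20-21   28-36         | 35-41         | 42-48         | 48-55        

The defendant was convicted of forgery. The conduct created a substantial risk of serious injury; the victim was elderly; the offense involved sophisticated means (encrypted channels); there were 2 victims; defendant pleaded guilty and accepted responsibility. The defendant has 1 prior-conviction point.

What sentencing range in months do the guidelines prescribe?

Base offense level for forgery: 2.
S2 applies (level before this adjustment is 2 < 18, so +1): 2 + 1 = 3.
S3 applies: 3 + 3 = 6.
S4 applies: 6 + 2 = 8.
S5 applies: 8 − 2 = 6.
Final offense level: 6.
Criminal history: 1 prior point → Category Minimal (0-3).
Level 6 falls in the 3-7 band.
Grid: Level 3-7 × Category Minimal = 6-14 months.

6-14 months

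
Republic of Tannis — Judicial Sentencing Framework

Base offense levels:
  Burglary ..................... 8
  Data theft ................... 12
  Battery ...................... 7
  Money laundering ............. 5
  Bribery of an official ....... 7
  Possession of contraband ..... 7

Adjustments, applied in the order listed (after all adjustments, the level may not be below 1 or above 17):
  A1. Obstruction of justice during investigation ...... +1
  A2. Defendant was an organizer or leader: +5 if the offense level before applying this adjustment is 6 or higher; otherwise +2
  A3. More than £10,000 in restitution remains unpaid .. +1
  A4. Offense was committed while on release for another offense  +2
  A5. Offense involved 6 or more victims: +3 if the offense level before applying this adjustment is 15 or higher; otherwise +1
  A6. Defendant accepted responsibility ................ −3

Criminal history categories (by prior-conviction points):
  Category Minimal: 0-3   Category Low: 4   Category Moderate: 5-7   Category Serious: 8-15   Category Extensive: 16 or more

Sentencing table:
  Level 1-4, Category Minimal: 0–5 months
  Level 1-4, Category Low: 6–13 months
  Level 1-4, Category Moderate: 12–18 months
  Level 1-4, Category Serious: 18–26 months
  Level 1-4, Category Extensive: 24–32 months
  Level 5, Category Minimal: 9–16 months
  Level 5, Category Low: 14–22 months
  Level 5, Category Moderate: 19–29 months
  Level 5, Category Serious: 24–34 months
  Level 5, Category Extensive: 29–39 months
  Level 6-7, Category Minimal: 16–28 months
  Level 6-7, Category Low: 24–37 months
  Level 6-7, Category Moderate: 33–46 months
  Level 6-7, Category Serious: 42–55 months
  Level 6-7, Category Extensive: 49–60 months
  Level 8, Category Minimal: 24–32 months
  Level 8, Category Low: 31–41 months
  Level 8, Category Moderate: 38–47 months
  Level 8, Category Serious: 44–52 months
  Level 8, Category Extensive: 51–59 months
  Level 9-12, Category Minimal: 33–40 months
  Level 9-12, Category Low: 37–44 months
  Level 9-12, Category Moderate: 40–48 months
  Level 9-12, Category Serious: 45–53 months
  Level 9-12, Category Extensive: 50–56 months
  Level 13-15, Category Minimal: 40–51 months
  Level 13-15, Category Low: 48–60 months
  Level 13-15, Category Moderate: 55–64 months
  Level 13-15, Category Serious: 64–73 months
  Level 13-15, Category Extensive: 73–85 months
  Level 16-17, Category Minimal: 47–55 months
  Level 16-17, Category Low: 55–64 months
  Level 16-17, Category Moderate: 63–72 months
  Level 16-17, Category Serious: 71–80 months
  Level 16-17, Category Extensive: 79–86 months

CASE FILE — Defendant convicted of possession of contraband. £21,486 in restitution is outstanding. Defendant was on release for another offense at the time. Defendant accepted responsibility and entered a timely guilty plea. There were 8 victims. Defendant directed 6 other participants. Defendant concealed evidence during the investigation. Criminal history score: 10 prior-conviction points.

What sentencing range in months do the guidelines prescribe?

Base offense level for possession of contraband: 7.
A1 applies: 7 + 1 = 8.
A2 applies (level before this adjustment is 8 ≥ 6, so +5): 8 + 5 = 13.
A3 applies: 13 + 1 = 14.
A4 applies: 14 + 2 = 16.
A5 applies (level before this adjustment is 16 ≥ 15, so +3): 16 + 3 = 19.
A6 applies: 19 − 3 = 16.
Final offense level: 16.
Criminal history: 10 prior points → Category Serious (8-15).
Level 16 falls in the 16-17 band.
Grid: Level 16-17 × Category Serious = 71-80 months.

71-80 months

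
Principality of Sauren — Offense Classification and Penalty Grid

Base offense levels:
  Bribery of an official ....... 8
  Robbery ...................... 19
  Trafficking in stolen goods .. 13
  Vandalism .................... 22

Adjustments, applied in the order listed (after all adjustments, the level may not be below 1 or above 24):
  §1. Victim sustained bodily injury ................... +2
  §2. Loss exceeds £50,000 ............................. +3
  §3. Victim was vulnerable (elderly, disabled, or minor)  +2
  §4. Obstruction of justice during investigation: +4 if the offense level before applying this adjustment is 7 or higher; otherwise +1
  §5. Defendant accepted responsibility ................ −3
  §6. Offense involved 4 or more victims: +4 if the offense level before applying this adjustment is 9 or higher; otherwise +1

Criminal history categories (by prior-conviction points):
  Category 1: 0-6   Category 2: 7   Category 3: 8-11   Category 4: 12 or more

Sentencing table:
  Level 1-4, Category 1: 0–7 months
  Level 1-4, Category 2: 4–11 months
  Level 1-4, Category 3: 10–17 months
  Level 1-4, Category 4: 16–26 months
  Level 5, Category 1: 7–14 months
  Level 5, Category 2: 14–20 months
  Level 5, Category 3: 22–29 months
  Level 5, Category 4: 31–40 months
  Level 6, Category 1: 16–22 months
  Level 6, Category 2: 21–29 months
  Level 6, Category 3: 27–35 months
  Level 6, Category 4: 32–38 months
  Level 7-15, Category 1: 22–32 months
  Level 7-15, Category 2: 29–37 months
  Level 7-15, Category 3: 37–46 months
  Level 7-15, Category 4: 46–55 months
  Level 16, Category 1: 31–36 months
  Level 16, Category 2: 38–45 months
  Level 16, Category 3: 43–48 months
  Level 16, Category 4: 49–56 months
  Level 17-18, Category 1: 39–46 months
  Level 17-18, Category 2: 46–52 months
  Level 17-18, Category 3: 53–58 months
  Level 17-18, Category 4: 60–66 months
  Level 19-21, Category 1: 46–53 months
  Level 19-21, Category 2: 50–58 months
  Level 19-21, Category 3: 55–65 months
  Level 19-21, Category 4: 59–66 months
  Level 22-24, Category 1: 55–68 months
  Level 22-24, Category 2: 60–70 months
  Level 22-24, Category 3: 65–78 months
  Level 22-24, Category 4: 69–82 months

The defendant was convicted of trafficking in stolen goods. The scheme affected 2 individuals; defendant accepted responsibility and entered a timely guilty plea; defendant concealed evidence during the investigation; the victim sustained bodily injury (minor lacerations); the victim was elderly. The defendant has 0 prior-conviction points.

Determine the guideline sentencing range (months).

39-46 months

Base offense level for trafficking in stolen goods: 13.
§1 applies: 13 + 2 = 15.
§3 applies: 15 + 2 = 17.
§4 applies (level before this adjustment is 17 ≥ 7, so +4): 17 + 4 = 21.
§5 applies: 21 − 3 = 18.
Final offense level: 18.
Criminal history: 0 prior points → Category 1 (0-6).
Level 18 falls in the 17-18 band.
Grid: Level 17-18 × Category 1 = 39-46 months.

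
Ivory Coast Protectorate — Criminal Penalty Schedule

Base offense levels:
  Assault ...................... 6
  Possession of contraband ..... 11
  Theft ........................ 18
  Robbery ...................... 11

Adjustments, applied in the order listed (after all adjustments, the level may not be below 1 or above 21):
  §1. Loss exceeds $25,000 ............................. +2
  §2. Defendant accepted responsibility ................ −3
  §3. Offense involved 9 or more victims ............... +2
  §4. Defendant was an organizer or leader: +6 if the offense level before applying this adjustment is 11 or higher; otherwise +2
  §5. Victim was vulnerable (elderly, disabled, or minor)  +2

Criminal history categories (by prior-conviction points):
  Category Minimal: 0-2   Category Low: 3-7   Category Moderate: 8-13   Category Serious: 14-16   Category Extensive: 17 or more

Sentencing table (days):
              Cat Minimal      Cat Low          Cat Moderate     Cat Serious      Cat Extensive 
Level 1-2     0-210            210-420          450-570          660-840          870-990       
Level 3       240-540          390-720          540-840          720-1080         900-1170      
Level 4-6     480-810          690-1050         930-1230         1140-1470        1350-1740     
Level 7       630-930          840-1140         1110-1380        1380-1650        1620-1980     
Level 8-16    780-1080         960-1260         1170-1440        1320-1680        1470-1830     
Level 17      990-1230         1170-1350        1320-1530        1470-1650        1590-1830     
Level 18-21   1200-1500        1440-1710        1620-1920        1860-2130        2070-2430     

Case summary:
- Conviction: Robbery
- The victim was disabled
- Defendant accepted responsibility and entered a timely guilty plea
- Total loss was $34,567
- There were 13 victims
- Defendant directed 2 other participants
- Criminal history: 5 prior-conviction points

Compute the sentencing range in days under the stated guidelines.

1440-1710 days

Base offense level for robbery: 11.
§1 applies: 11 + 2 = 13.
§2 applies: 13 − 3 = 10.
§3 applies: 10 + 2 = 12.
§4 applies (level before this adjustment is 12 ≥ 11, so +6): 12 + 6 = 18.
§5 applies: 18 + 2 = 20.
Final offense level: 20.
Criminal history: 5 prior points → Category Low (3-7).
Level 20 falls in the 18-21 band.
Grid: Level 18-21 × Category Low = 1440-1710 days.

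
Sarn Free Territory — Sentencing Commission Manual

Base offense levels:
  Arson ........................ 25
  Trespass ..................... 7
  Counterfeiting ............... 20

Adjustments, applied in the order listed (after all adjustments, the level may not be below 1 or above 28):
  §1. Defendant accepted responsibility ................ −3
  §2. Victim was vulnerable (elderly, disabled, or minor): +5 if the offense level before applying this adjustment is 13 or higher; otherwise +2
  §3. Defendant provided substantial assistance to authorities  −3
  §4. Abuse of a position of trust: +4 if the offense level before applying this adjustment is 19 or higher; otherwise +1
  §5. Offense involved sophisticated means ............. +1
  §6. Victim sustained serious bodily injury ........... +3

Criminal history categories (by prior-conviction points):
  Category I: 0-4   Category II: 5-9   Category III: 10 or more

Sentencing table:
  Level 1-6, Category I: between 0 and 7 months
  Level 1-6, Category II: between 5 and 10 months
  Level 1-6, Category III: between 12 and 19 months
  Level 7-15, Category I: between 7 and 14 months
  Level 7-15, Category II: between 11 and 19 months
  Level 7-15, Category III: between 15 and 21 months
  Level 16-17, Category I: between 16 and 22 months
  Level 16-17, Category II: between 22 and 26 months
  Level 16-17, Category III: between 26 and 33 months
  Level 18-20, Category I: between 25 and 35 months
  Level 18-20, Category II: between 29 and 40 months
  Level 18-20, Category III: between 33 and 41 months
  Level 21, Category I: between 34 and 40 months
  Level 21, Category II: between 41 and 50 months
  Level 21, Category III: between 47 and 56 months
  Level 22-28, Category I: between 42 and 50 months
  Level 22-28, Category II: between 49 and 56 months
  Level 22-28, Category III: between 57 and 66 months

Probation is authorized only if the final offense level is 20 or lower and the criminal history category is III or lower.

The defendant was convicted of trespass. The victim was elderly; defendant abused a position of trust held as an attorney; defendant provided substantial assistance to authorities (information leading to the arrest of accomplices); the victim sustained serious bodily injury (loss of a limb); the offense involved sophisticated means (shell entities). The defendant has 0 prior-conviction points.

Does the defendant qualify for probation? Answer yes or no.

Base offense level for trespass: 7.
§1 does not apply.
§2 applies (level before this adjustment is 7 < 13, so +2): 7 + 2 = 9.
§3 applies: 9 − 3 = 6.
§4 applies (level before this adjustment is 6 < 19, so +1): 6 + 1 = 7.
§5 applies: 7 + 1 = 8.
§6 applies: 8 + 3 = 11.
Final offense level: 11.
Criminal history: 0 prior points → Category I (0-4).
Level 11 falls in the 7-15 band.
Grid: Level 7-15 × Category I = 7-14 months.
Probation check: level 11 ≤ 20 and category I ≤ III → eligible.

Yes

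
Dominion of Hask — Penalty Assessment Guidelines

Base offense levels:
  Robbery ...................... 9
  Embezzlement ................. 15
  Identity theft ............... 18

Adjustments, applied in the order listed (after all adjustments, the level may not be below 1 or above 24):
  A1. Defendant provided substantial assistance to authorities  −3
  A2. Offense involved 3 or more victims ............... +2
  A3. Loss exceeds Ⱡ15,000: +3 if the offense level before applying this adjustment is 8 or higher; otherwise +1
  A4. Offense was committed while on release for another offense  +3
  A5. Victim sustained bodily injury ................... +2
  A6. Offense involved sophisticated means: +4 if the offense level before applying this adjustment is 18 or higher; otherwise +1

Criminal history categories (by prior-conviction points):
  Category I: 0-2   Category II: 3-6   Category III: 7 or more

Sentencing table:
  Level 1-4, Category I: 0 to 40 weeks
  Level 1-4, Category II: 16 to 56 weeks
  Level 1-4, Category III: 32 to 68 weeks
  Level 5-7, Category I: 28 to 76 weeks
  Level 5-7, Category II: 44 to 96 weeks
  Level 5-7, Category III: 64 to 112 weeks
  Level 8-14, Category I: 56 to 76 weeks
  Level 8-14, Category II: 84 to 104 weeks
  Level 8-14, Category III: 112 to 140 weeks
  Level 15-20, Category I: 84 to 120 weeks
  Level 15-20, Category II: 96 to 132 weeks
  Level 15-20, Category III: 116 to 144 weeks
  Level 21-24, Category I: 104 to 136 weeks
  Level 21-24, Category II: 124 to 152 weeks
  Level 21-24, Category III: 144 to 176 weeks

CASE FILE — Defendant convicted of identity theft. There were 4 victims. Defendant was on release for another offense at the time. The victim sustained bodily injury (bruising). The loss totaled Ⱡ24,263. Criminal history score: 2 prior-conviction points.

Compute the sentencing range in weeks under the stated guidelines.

Base offense level for identity theft: 18.
A2 applies: 18 + 2 = 20.
A3 applies (level before this adjustment is 20 ≥ 8, so +3): 20 + 3 = 23.
A4 applies: 23 + 3 = 26.
A5 applies: 26 + 2 = 28.
Level 28 exceeds the maximum of 24; capped at 24.
Final offense level: 24.
Criminal history: 2 prior points → Category I (0-2).
Level 24 falls in the 21-24 band.
Grid: Level 21-24 × Category I = 104-136 weeks.

104-136 weeks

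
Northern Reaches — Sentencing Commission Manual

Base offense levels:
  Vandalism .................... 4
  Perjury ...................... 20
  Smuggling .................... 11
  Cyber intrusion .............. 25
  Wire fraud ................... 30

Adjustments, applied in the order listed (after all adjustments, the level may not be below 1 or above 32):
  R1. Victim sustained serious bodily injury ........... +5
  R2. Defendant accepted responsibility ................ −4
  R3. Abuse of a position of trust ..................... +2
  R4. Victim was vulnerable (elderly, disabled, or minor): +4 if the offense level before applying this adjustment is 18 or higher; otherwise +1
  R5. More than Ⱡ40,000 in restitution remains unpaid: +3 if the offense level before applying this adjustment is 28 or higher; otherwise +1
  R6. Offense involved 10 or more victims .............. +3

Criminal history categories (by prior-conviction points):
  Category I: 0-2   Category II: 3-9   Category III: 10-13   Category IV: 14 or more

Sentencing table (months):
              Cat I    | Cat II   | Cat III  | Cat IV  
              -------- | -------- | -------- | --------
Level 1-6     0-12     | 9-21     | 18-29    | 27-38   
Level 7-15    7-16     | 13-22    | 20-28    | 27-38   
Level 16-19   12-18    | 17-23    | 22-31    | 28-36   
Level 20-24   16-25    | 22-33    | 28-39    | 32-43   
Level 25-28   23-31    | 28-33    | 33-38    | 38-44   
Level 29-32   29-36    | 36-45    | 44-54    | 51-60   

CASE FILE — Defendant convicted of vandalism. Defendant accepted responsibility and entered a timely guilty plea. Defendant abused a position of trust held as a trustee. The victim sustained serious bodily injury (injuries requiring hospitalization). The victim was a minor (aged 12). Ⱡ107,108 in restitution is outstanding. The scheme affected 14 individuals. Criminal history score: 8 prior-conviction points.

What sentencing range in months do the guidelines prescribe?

Base offense level for vandalism: 4.
R1 applies: 4 + 5 = 9.
R2 applies: 9 − 4 = 5.
R3 applies: 5 + 2 = 7.
R4 applies (level before this adjustment is 7 < 18, so +1): 7 + 1 = 8.
R5 applies (level before this adjustment is 8 < 28, so +1): 8 + 1 = 9.
R6 applies: 9 + 3 = 12.
Final offense level: 12.
Criminal history: 8 prior points → Category II (3-9).
Level 12 falls in the 7-15 band.
Grid: Level 7-15 × Category II = 13-22 months.

13-22 months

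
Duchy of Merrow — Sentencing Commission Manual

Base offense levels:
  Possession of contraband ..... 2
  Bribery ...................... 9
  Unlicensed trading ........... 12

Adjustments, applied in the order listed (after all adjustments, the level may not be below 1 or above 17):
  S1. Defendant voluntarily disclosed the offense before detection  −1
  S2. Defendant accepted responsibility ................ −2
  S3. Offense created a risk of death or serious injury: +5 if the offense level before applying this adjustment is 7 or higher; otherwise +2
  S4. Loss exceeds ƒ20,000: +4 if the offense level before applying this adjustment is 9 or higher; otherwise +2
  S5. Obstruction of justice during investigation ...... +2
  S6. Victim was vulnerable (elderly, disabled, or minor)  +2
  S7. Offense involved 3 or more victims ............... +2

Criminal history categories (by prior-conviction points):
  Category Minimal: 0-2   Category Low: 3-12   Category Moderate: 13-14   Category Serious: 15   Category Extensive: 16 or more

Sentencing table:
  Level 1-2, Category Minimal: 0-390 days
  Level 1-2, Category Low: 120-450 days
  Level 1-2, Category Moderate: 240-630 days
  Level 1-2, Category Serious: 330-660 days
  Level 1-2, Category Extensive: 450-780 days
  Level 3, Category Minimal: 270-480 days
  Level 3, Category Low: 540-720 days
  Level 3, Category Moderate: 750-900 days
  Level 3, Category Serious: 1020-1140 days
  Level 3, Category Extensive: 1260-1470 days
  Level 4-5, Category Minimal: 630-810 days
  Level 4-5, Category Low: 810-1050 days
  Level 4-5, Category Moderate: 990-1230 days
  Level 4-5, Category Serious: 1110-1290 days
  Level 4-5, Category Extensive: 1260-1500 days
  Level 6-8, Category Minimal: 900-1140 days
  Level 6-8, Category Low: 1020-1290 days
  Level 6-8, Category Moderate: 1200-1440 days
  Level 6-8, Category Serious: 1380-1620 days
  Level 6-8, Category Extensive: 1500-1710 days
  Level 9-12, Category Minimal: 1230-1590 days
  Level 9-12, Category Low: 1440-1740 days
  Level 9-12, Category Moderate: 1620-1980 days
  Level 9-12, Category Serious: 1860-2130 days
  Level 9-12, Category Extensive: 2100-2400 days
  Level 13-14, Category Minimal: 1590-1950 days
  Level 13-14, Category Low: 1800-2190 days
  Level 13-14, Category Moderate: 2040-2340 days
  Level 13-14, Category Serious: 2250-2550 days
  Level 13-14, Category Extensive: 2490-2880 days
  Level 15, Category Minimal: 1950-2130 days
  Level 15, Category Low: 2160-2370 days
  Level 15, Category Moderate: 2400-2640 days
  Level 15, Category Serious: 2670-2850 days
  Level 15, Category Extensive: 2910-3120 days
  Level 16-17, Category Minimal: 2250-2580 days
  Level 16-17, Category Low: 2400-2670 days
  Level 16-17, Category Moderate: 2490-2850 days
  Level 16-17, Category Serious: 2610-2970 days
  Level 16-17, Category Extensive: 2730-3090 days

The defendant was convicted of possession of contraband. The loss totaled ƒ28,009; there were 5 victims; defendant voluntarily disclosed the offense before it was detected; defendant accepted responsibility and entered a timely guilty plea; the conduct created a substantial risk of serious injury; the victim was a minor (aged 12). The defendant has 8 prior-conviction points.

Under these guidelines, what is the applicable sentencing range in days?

1020-1290 days

Base offense level for possession of contraband: 2.
S1 applies: 2 − 1 = 1.
S2 applies: 1 − 2 = -1.
S3 applies (level before this adjustment is -1 < 7, so +2): -1 + 2 = 1.
S4 applies (level before this adjustment is 1 < 9, so +2): 1 + 2 = 3.
S6 applies: 3 + 2 = 5.
S7 applies: 5 + 2 = 7.
Final offense level: 7.
Criminal history: 8 prior points → Category Low (3-12).
Level 7 falls in the 6-8 band.
Grid: Level 6-8 × Category Low = 1020-1290 days.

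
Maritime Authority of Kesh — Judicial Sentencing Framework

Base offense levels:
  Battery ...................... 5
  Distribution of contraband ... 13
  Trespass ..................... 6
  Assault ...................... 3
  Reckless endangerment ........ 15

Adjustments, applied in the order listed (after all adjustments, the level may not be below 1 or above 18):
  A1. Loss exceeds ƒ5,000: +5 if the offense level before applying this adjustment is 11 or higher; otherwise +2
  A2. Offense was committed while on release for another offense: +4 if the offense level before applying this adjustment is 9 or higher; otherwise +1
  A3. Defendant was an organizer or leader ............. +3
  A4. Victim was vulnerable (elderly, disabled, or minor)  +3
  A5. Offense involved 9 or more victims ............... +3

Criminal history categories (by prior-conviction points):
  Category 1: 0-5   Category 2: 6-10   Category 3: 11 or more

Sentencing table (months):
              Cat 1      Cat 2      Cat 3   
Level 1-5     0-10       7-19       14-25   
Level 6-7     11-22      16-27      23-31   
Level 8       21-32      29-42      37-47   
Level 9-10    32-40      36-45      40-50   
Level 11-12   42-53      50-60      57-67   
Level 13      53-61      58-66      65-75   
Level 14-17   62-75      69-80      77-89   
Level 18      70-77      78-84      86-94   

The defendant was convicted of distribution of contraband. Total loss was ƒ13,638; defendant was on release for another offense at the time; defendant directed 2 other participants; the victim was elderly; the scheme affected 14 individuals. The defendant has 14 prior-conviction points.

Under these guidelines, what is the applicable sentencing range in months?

Base offense level for distribution of contraband: 13.
A1 applies (level before this adjustment is 13 ≥ 11, so +5): 13 + 5 = 18.
A2 applies (level before this adjustment is 18 ≥ 9, so +4): 18 + 4 = 22.
A3 applies: 22 + 3 = 25.
A4 applies: 25 + 3 = 28.
A5 applies: 28 + 3 = 31.
Level 31 exceeds the maximum of 18; capped at 18.
Final offense level: 18.
Criminal history: 14 prior points → Category 3 (11+).
Level 18 falls in the 18 band.
Grid: Level 18 × Category 3 = 86-94 months.

86-94 months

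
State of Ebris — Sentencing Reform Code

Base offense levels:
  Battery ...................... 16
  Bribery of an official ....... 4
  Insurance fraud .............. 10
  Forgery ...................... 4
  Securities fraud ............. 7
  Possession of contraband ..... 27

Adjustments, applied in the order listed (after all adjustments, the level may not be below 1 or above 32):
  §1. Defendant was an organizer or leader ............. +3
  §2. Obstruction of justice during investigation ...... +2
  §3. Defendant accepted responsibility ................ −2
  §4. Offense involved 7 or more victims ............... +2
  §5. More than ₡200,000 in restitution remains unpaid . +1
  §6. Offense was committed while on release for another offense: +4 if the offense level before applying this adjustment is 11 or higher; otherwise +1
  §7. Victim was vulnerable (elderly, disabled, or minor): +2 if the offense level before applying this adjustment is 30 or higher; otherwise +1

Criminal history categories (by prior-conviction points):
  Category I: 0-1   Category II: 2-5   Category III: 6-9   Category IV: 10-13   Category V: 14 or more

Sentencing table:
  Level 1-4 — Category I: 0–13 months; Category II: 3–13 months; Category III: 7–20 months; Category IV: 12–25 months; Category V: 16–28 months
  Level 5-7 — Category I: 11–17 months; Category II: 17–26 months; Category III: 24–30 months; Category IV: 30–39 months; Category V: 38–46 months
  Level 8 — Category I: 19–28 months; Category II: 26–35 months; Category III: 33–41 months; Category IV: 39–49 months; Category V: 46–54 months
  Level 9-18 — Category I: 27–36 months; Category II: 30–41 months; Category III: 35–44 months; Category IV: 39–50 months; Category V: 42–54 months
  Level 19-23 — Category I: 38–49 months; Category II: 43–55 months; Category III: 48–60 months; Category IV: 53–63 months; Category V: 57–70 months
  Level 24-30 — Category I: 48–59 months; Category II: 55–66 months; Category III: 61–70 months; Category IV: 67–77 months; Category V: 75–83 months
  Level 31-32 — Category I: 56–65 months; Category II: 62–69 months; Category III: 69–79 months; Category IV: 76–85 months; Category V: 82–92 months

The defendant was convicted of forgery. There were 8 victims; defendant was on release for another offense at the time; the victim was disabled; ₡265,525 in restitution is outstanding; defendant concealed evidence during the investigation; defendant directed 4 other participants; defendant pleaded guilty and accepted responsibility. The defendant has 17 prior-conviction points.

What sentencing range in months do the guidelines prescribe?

42-54 months

Base offense level for forgery: 4.
§1 applies: 4 + 3 = 7.
§2 applies: 7 + 2 = 9.
§3 applies: 9 − 2 = 7.
§4 applies: 7 + 2 = 9.
§5 applies: 9 + 1 = 10.
§6 applies (level before this adjustment is 10 < 11, so +1): 10 + 1 = 11.
§7 applies (level before this adjustment is 11 < 30, so +1): 11 + 1 = 12.
Final offense level: 12.
Criminal history: 17 prior points → Category V (14+).
Level 12 falls in the 9-18 band.
Grid: Level 9-18 × Category V = 42-54 months.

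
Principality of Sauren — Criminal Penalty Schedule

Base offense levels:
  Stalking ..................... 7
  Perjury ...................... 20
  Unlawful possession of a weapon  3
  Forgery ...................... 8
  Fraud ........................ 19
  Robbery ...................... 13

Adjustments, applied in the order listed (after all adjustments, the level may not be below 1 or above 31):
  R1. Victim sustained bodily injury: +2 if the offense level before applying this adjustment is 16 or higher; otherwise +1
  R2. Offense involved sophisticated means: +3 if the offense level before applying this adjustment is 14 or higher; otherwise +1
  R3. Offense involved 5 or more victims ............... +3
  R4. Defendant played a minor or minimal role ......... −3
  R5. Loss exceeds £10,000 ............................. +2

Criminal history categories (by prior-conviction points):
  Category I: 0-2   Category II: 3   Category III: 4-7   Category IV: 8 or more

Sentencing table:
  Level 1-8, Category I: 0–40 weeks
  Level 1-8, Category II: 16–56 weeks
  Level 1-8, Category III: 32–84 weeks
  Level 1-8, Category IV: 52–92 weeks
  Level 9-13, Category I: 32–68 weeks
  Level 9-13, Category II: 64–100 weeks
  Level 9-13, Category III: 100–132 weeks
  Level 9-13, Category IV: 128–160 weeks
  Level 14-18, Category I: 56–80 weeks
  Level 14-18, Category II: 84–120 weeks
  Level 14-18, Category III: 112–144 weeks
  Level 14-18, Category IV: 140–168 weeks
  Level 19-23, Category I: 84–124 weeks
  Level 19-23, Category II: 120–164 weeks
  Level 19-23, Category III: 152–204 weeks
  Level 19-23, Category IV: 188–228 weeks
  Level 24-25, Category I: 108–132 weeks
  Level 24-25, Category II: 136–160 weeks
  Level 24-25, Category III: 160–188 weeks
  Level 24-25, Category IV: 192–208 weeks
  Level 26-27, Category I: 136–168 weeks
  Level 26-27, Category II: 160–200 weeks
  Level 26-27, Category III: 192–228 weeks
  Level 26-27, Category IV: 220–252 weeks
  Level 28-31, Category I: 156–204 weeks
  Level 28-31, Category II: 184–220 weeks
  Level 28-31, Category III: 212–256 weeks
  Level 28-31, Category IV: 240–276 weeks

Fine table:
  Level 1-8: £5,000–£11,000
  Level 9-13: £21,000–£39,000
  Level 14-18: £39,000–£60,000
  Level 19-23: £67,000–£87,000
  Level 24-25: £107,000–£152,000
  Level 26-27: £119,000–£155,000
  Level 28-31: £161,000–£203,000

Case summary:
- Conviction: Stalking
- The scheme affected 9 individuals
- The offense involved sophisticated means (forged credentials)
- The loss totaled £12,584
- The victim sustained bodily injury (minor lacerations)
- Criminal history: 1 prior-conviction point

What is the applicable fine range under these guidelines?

Base offense level for stalking: 7.
R1 applies (level before this adjustment is 7 < 16, so +1): 7 + 1 = 8.
R2 applies (level before this adjustment is 8 < 14, so +1): 8 + 1 = 9.
R3 applies: 9 + 3 = 12.
R5 applies: 12 + 2 = 14.
Final offense level: 14.
Level 14 falls in the 14-18 band.
Fine table: Level 14-18 → £39,000–£60,000.

£39,000–£60,000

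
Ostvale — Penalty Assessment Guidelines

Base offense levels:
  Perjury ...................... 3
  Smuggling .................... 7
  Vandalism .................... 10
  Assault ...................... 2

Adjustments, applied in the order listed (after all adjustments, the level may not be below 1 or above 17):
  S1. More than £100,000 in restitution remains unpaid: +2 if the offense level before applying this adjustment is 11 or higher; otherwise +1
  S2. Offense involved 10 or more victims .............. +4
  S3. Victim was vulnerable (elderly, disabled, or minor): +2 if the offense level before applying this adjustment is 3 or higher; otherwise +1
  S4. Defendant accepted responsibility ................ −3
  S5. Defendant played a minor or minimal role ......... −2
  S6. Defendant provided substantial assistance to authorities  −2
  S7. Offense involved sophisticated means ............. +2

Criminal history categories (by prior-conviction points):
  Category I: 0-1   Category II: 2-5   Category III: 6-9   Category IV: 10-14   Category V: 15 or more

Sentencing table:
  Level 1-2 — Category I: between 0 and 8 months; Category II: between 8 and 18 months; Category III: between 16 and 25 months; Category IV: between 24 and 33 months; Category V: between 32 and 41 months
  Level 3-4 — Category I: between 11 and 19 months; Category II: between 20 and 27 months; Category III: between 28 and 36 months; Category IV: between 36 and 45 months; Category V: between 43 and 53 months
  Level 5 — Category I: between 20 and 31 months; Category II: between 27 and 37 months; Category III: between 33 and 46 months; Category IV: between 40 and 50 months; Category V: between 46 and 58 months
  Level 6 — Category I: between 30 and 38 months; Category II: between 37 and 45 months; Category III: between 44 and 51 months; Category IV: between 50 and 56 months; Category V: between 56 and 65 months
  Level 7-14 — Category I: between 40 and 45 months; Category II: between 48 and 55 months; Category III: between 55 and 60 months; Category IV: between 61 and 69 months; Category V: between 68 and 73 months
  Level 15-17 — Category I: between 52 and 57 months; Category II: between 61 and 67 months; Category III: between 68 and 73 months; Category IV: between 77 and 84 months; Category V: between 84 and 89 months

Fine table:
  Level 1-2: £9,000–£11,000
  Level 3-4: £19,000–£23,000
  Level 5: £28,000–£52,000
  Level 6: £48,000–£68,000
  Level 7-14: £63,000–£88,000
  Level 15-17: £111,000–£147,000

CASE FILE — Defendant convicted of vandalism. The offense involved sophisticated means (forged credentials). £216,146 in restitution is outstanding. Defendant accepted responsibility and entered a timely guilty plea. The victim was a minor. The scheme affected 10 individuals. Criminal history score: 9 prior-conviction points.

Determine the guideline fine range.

£111,000–£147,000

Base offense level for vandalism: 10.
S1 applies (level before this adjustment is 10 < 11, so +1): 10 + 1 = 11.
S2 applies: 11 + 4 = 15.
S3 applies (level before this adjustment is 15 ≥ 3, so +2): 15 + 2 = 17.
S4 applies: 17 − 3 = 14.
S6 does not apply.
S7 applies: 14 + 2 = 16.
Final offense level: 16.
Level 16 falls in the 15-17 band.
Fine table: Level 15-17 → £111,000–£147,000.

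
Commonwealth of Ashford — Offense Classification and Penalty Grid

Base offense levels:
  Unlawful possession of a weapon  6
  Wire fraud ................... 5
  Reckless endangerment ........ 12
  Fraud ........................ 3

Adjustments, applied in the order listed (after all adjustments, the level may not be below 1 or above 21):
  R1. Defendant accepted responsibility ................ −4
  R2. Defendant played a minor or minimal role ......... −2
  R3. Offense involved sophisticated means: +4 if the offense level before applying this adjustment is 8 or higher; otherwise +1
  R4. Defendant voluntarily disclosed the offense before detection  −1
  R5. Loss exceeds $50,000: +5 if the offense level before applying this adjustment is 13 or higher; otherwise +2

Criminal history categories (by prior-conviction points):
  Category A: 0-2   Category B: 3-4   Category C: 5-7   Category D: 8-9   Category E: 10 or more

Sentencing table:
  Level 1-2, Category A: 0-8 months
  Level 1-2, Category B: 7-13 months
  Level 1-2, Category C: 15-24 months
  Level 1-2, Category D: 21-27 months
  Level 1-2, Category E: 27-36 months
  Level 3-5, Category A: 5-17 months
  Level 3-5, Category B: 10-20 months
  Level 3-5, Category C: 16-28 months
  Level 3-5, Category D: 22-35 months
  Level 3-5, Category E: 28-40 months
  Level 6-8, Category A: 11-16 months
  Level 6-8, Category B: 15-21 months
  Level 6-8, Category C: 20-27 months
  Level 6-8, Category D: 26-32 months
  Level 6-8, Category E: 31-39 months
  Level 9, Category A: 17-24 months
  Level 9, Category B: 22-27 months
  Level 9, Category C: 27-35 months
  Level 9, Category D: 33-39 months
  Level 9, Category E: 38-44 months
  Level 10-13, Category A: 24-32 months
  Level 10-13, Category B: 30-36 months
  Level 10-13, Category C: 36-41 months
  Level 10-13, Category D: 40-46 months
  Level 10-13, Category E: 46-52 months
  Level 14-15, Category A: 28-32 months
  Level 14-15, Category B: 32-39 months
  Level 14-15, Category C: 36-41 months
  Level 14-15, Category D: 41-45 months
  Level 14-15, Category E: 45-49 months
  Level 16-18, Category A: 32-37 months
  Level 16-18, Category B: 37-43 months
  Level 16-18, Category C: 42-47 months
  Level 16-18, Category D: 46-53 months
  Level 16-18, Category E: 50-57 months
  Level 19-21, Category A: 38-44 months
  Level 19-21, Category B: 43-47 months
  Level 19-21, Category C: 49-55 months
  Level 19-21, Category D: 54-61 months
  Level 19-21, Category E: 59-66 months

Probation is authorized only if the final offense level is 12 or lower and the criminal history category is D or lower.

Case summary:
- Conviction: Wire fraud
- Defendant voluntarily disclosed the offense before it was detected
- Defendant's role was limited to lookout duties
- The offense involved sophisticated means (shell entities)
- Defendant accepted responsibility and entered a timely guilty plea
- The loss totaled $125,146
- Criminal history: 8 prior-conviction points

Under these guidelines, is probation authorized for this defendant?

Base offense level for wire fraud: 5.
R1 applies: 5 − 4 = 1.
R2 applies: 1 − 2 = -1.
R3 applies (level before this adjustment is -1 < 8, so +1): -1 + 1 = 0.
R4 applies: 0 − 1 = -1.
R5 applies (level before this adjustment is -1 < 13, so +2): -1 + 2 = 1.
Final offense level: 1.
Criminal history: 8 prior points → Category D (8-9).
Level 1 falls in the 1-2 band.
Grid: Level 1-2 × Category D = 21-27 months.
Probation check: level 1 ≤ 12 and category D ≤ D → eligible.

Yes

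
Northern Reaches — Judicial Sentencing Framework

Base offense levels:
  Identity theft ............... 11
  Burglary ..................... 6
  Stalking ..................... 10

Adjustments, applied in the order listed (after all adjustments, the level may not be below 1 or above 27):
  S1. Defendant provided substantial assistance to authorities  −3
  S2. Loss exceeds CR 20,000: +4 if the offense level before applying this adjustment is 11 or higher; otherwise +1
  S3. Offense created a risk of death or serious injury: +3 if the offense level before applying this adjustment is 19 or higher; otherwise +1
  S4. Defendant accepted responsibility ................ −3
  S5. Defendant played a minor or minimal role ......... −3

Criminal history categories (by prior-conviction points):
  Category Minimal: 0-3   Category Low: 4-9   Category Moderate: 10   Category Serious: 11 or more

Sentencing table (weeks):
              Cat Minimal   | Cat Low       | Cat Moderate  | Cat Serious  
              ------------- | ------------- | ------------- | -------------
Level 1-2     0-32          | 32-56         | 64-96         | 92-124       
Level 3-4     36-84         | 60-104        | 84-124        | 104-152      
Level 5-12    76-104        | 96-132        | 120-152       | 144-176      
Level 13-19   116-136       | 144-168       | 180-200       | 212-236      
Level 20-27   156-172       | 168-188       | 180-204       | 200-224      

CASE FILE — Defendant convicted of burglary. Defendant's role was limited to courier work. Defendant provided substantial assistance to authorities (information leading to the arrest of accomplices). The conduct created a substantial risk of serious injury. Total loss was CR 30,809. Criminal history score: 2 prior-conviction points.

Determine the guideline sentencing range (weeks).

Base offense level for burglary: 6.
S1 applies: 6 − 3 = 3.
S2 applies (level before this adjustment is 3 < 11, so +1): 3 + 1 = 4.
S3 applies (level before this adjustment is 4 < 19, so +1): 4 + 1 = 5.
S4 does not apply.
S5 applies: 5 − 3 = 2.
Final offense level: 2.
Criminal history: 2 prior points → Category Minimal (0-3).
Level 2 falls in the 1-2 band.
Grid: Level 1-2 × Category Minimal = 0-32 weeks.

0-32 weeks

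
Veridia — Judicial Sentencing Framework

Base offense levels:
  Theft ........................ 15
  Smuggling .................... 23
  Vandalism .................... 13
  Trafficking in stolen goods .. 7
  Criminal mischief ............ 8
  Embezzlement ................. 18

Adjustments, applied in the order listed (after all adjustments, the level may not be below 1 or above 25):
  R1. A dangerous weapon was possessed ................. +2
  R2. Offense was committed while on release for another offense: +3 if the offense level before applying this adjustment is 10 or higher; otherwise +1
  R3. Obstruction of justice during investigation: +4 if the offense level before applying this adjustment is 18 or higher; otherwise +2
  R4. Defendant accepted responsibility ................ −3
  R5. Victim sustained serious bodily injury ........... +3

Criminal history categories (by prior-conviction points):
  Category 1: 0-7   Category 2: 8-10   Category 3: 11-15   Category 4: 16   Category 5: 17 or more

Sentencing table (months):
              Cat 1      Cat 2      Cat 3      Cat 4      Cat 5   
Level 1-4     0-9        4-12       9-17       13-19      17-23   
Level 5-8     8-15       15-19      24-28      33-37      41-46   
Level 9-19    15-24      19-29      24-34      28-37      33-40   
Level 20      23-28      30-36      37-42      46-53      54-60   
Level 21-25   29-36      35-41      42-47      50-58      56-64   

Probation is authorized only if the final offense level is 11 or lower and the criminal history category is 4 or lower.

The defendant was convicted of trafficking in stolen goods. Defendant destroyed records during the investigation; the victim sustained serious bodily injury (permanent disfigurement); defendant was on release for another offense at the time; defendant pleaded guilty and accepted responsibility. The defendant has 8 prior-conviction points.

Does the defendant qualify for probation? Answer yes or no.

Base offense level for trafficking in stolen goods: 7.
R2 applies (level before this adjustment is 7 < 10, so +1): 7 + 1 = 8.
R3 applies (level before this adjustment is 8 < 18, so +2): 8 + 2 = 10.
R4 applies: 10 − 3 = 7.
R5 applies: 7 + 3 = 10.
Final offense level: 10.
Criminal history: 8 prior points → Category 2 (8-10).
Level 10 falls in the 9-19 band.
Grid: Level 9-19 × Category 2 = 19-29 months.
Probation check: level 10 ≤ 11 and category 2 ≤ 4 → eligible.

Yes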